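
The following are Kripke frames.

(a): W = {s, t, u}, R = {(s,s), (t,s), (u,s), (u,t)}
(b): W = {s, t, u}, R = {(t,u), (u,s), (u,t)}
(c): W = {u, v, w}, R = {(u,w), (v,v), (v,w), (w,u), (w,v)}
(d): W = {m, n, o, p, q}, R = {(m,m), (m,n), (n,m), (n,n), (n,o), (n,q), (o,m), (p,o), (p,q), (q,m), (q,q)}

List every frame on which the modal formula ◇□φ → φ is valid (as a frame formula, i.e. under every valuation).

(c)

Frame correspondent (Sahlqvist): ∀x ∀y (Rxy → Ryx) — i.e. symmetry.
(a): fails — Rus but not Rsu.
(b): fails — Rus but not Rsu.
(c): holds.
(d): fails — Rom but not Rmo.
Valid on: (c).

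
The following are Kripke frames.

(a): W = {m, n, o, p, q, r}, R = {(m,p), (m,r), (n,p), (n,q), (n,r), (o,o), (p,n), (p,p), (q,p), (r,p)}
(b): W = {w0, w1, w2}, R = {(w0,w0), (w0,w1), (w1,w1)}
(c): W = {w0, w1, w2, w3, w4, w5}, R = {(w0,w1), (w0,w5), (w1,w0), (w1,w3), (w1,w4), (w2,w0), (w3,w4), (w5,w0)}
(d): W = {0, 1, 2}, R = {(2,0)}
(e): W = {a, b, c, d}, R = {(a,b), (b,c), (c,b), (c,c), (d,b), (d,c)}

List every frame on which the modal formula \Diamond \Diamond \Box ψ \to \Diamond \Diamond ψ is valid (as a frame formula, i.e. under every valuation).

(a), (b), (d), (e)

Frame correspondent (Sahlqvist): \forall x \forall y (x R^2 y \to \exists w (yRw \wedge x R^2 w)) — i.e. a generalized confluence (Geach) condition.
(a): ✓.
(b): ✓.
(c): fails — w0R²w0 but no w with w0Rw and w0R²w.
(d): ✓.
(e): ✓.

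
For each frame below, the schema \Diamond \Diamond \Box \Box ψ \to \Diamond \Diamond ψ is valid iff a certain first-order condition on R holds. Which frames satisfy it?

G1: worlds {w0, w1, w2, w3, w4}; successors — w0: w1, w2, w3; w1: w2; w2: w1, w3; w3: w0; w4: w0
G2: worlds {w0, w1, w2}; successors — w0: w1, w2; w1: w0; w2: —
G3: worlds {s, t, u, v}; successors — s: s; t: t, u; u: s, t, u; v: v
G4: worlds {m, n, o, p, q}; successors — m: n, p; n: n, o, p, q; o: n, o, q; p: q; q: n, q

G1, G3, G4

The schema corresponds to a generalized confluence (Geach) condition: \forall x \forall y (x R^2 y \to \exists w (y R^2 w \wedge x R^2 w)).
G1: holds.
G2: fails — w1R²w2 but no w with w2R²w and w1R²w.
G3: holds.
G4: holds.
Valid on: G1, G3, G4.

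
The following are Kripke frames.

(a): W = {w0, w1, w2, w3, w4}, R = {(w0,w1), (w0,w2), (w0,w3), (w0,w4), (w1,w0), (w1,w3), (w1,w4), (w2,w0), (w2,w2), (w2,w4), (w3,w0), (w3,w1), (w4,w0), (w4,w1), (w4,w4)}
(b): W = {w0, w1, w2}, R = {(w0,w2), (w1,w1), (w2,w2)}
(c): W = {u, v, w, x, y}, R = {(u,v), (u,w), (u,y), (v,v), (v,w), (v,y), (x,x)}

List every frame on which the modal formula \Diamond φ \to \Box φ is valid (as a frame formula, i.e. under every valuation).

(b)

The schema corresponds to partial functionality: \forall x \forall y \forall z (Rxy \wedge Rxz \to y = z).
(a): fails — w0 sees both w1 and w2.
(b): condition met.
(c): fails — u sees both v and w.
Valid on: (b).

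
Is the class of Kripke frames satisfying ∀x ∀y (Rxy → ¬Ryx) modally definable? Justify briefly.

No — not modally definable

If a class were modally definable it would be closed under surjective bounded morphisms (Goldblatt–Thomason).
The 4-cycle (worlds w0,w1,w2,w3 with w0→w1→w2→w3→w0) is asymmetric. Mapping every world to a single reflexive point • is a surjective bounded morphism, and the reflexive point is not asymmetric (R•• but asymmetry requires ¬R••).
Hence asymmetry is not modally definable.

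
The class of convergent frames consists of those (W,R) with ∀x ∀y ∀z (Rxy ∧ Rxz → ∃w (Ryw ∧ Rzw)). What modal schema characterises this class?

◇□r → □◇r

This is convergence; the standard corresponding axiom is .2: ◇□r → □◇r.
Suppose ◇□r→□◇r is valid. Take Rxy, Rxz and set V(r)={w : Ryw}. Then □r at y so ◇□r at x, so □◇r at x, so ◇r at z, giving w with Rzw and Ryw.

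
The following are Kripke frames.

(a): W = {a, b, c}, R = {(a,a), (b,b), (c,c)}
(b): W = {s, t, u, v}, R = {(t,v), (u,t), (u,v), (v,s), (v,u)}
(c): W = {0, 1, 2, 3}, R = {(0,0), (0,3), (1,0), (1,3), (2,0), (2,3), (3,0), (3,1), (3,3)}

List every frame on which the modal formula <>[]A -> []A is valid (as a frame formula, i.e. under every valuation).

The schema corresponds to the Euclidean property: forall x forall y forall z (Rxy & Rxz -> Ryz).
(a): ✓.
(b): fails — Rtv and Rtv but not Rvv.
(c): fails — R31 and R31 but not R11.

(a)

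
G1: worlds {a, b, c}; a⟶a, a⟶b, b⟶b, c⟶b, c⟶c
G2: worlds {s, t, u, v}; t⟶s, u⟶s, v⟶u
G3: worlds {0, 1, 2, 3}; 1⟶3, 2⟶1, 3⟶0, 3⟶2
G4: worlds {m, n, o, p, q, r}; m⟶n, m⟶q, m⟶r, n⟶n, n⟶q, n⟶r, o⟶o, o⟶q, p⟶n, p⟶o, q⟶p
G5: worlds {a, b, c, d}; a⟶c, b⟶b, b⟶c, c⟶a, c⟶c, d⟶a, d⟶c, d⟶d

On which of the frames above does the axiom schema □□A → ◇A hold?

This is the axiom for a generalized confluence (Geach) condition; its first-order frame correspondent is ∀x ∃w (xR²w ∧ xRw).
G1: satisfies the condition.
G2: fails — at s but no w with sR²w and sRw.
G3: fails — at 0 but no w with 0R²w and 0Rw.
G4: fails — at q but no w with qR²w and qRw.
G5: satisfies the condition.
Valid on: G1, G5.

G1, G5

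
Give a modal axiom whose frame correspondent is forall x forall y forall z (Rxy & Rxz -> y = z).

◇s → □s

This is partial functionality; the standard corresponding axiom is CD: ◇s → □s.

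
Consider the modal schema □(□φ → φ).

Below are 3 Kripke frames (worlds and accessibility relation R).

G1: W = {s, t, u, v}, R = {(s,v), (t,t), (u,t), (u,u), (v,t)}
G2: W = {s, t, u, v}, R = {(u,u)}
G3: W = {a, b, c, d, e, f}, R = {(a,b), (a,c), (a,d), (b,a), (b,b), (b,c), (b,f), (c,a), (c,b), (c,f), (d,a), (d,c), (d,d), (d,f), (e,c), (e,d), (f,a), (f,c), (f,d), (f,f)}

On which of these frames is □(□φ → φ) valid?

The schema corresponds to shift-reflexivity: ∀x ∀y (Rxy → Ryy).
G1: fails — Rsv but not Rvv.
G2: ✓.
G3: fails — Rec but not Rcc.
Valid on: G2.

G2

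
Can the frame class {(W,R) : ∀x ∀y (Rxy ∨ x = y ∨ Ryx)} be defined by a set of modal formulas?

Modal frame validity is preserved under disjoint unions.
Take 3 disjoint single-world reflexive frames: each is trivially connected, but their disjoint union has 3 worlds with no edge between distinct components, so it is not connected.
So no modal formula (or set of formulas) defines exactly the connected frames.

Not definable by any modal formula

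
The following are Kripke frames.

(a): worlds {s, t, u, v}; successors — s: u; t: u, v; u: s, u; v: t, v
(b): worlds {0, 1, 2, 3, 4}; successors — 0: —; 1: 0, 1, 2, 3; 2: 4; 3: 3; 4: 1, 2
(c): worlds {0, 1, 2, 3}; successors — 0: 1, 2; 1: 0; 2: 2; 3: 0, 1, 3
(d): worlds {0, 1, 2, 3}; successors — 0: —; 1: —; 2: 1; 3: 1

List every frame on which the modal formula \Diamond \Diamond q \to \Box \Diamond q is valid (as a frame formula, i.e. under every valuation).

This is the axiom for a generalized confluence (Geach) condition; its first-order frame correspondent is \forall x \forall y \forall z ((x R^2 y \wedge xRz) \to \exists w (y = w \wedge zRw)).
(a): fails — tR²s, tRv but no w with s=w and vRw.
(b): fails — 1R²0, 1R0 but no w with 0=w and 0Rw.
(c): fails — 0R²0, 0R2 but no w with 0=w and 2Rw.
(d): condition met.
Valid on: (d).

(d)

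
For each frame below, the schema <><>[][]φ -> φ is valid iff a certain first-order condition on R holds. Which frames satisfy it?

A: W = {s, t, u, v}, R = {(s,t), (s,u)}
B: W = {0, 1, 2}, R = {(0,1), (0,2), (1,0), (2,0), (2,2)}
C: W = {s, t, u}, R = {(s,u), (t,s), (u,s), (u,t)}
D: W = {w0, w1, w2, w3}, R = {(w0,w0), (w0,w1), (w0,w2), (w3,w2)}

A, B

This is the axiom for a generalized confluence (Geach) condition; its first-order frame correspondent is forall x forall y (x R^2 y -> exists w (y R^2 w & x = w)).
A: satisfies the condition.
B: satisfies the condition.
C: fails — sR²t but no w with tR²w and s=w.
D: fails — w0R²w1 but no w with w1R²w and w0=w.
Valid on: A, B.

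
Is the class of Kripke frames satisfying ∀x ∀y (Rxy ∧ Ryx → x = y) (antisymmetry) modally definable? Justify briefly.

Modal frame validity is preserved under surjective bounded morphisms.
The 4-cycle (worlds s,t,u,v with s→t→u→v→s) is antisymmetric. Sending even-indexed worlds to s and odd-indexed worlds to t is a surjective bounded morphism onto the two-world frame with s↔t, which is not antisymmetric.
So the class is not modally definable.

Not modally definable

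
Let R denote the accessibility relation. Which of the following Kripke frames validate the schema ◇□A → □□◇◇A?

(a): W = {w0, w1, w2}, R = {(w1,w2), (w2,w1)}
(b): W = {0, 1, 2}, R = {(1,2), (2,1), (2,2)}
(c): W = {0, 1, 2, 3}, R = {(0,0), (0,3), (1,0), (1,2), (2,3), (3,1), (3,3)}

This is the axiom for a generalized confluence (Geach) condition; its first-order frame correspondent is ∀x ∀y ∀z ((xRy ∧ xR²z) → ∃w (yRw ∧ zR²w)).
(a): condition met.
(b): condition met.
(c): fails — 3R1, 3R²2 but no w with 1Rw and 2R²w.

(a), (b)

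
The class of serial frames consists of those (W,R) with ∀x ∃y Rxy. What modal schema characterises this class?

□r → ◇r

This is seriality; the standard corresponding axiom is D: □r → ◇r.
Suppose □r→◇r is valid. At any x set V(r)=W. Then □r at x, so ◇r at x, so x has a successor.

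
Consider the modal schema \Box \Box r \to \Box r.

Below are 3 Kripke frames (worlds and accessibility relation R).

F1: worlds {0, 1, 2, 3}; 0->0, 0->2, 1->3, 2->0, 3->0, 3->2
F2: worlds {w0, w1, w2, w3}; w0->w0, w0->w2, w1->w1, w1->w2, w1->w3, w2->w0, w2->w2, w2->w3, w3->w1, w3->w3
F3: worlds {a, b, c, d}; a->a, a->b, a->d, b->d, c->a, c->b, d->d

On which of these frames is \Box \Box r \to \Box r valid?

F2, F3

Frame correspondent (Sahlqvist): \forall x \forall y (Rxy \to \exists z (Rxz \wedge Rzy)) — i.e. density.
F1: fails — R13 but no z with R1z and Rz3.
F2: satisfies the condition.
F3: satisfies the condition.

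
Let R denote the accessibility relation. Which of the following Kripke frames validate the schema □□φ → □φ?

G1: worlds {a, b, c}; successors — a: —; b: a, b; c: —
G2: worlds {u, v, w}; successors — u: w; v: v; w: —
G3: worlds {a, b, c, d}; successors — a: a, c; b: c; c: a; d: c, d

This is the axiom for density; its first-order frame correspondent is ∀x ∀y (Rxy → ∃z (Rxz ∧ Rzy)).
G1: satisfies the condition.
G2: fails — Ruw but no z with Ruz and Rzw.
G3: fails — Rbc but no z with Rbz and Rzc.

G1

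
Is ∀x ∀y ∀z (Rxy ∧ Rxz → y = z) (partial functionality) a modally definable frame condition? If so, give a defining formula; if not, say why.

Yes: it is partial functionality, defined by the CD schema ◇q → □q.
Suppose ◇q→□q is valid. Take Rxy, Rxz and set V(q)={y}. Then ◇q at x, so □q at x, so q at z, i.e. z=y.

Yes, by ◇q → □q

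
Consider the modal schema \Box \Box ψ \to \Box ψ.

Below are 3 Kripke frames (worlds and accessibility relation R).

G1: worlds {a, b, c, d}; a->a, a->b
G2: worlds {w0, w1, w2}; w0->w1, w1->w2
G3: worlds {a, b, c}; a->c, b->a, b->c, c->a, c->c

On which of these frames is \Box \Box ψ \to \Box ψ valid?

The schema corresponds to density: \forall x \forall y (Rxy \to \exists z (Rxz \wedge Rzy)).
G1: satisfies the condition.
G2: fails — Rw1w2 but no z with Rw1z and Rzw2.
G3: satisfies the condition.
Valid on: G1, G3.

G1, G3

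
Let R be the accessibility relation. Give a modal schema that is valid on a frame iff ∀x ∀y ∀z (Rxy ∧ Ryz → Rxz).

The condition is transitivity. The 4 schema □p → □□p defines it.
Suppose □p→□□p is valid. Take Rxy, Ryz and set V(p)={w : Rxw}. Then □p at x, so □□p at x, so □p at y, so p at z, i.e. Rxz.

□p → □□p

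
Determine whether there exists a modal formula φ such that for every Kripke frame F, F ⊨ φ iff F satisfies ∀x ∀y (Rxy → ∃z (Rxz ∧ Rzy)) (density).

Definable; □□q → □q defines it

This is a Sahlqvist condition; the C4 axiom □□q → □q defines it.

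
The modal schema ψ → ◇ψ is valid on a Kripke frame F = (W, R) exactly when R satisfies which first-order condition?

This is frame-equivalent to □ψ → ψ (substitute ¬ψ for ψ and contrapose).
Suppose □ψ→ψ is valid. At any x set V(ψ)={w : Rxw}. Then □ψ holds at x, so ψ holds at x, i.e. Rxx.
The converse is a direct semantic check.
So the correspondent is reflexivity.

Reflexivity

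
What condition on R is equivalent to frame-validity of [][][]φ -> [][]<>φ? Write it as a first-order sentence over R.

forall x forall z (x R^2 z -> exists w (x R^3 w & zRw))

This is a Sahlqvist (Geach-type) schema ◇^0□^3φ → □^2◇^1φ.
Minimal-valuation argument: fix x; take any y with xR^0y and any z with xR^2z. Set V(φ) to the set of worlds R-reachable from y in exactly 3 steps. Then □^3φ holds at y, so the antecedent holds at x; validity forces ◇^1φ at z, giving a w with zR^1w and yR^3w.
First-order correspondent: forall x forall z (x R^2 z -> exists w (x R^3 w & zRw)).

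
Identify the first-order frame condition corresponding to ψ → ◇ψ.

Equivalently (dual form): □ψ → ψ.
Suppose □ψ→ψ is valid. At any x set V(ψ)={w : Rxw}. Then □ψ holds at x, so ψ holds at x, i.e. Rxx.
Conversely, on a frame with reflexivity the schema holds at every world under every valuation.
So the correspondent is reflexivity.

Reflexivity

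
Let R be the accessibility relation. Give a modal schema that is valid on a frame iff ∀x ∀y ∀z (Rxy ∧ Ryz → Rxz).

□ψ → □□ψ

The condition is transitivity. The 4 schema □ψ → □□ψ defines it.
Suppose □ψ→□□ψ is valid. Take Rxy, Ryz and set V(ψ)={w : Rxw}. Then □ψ at x, so □□ψ at x, so □ψ at y, so ψ at z, i.e. Rxz.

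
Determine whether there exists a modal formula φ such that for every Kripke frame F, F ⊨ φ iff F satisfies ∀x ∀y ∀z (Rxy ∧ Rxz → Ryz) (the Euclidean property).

This is a Sahlqvist condition; the 5 axiom ◇r → □◇r defines it.
Suppose ◇r→□◇r is valid. Take Rxy, Rxz and set V(r)={y}. Then ◇r at x, so □◇r at x, so ◇r at z, so some w with Rzw has r; w=y, i.e. Rzy. By symmetry of the argument, Ryz.

Yes, by ◇r → □◇r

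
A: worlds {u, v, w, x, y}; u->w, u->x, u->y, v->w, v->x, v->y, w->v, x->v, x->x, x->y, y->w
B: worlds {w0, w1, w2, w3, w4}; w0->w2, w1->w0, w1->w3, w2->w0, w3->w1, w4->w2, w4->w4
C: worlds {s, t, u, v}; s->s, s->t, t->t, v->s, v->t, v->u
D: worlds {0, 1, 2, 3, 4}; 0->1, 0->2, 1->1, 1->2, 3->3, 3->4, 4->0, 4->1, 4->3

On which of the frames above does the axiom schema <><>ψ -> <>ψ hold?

C

Frame correspondent (Sahlqvist): forall x forall y forall z (Rxy & Ryz -> Rxz) — i.e. transitivity.
A: fails — Ruw and Rwv but not Ruv.
B: fails — Rw1w0 and Rw0w2 but not Rw1w2.
C: holds.
D: fails — R34 and R40 but not R30.
Valid on: C.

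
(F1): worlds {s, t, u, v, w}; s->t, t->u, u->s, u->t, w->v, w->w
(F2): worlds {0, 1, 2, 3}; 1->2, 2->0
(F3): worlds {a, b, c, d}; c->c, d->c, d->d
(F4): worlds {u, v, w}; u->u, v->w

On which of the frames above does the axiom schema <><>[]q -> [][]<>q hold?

(F3), (F4)

This is the axiom for a generalized confluence (Geach) condition; its first-order frame correspondent is forall x forall y forall z ((x R^2 y & x R^2 z) -> exists w (yRw & zRw)).
(F1): fails — tR²s, tR²t but no w* with sRw* and tRw*.
(F2): fails — 1R²0, 1R²0 but no w with 0Rw and 0Rw.
(F3): holds.
(F4): holds.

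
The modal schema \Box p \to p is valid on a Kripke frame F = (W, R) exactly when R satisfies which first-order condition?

Reflexivity

Suppose □p→p is valid. At any x set V(p)={w : Rxw}. Then □p holds at x, so p holds at x, i.e. Rxx.
Conversely, any frame satisfying \forall x Rxx validates the schema.
Frame condition: \forall x Rxx.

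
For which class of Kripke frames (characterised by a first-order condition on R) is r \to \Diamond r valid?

reflexivity

This is frame-equivalent to □r → r (substitute ¬r for r and contrapose).
Suppose □r→r is valid. At any x set V(r)={w : Rxw}. Then □r holds at x, so r holds at x, i.e. Rxx.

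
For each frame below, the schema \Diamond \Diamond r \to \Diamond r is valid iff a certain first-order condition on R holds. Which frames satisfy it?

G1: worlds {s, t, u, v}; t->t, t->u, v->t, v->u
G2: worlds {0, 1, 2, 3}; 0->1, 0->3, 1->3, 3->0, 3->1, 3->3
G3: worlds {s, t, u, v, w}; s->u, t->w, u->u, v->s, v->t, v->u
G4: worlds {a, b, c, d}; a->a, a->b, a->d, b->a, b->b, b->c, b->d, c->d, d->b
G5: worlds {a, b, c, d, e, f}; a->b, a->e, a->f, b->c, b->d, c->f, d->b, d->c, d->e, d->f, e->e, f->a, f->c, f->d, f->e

G1

This is the axiom for transitivity; its first-order frame correspondent is \forall x \forall y \forall z (Rxy \wedge Ryz \to Rxz).
G1: satisfies the condition.
G2: fails — R03 and R30 but not R00.
G3: fails — Rvt and Rtw but not Rvw.
G4: fails — Rcd and Rdb but not Rcb.
G5: fails — Rbc and Rcf but not Rbf.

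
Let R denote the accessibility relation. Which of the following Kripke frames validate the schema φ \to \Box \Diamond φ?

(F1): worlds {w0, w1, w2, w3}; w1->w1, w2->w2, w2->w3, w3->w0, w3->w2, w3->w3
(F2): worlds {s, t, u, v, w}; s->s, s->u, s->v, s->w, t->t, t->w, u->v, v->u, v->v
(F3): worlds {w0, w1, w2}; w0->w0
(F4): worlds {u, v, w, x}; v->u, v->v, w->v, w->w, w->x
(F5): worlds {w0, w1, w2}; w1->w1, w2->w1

(F3)

This is the axiom for symmetry; its first-order frame correspondent is \forall x \forall y (Rxy \to Ryx).
(F1): fails — Rw3w0 but not Rw0w3.
(F2): fails — Rtw but not Rwt.
(F3): ✓.
(F4): fails — Rwx but not Rxw.
(F5): fails — Rw2w1 but not Rw1w2.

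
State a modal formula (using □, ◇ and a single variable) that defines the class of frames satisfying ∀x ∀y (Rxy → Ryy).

The condition is shift-reflexivity. The T□ schema □(□p → p) defines it.
Suppose □(□p→p) is valid. Take Rxy and set V(p)={w : Ryw}. Then at y, □p holds; since □(□p→p) at x, □p→p at y, so p at y, i.e. Ryy.

□(□p → p)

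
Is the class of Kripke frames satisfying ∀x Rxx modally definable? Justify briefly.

This is a Sahlqvist condition; the T axiom □r → r defines it.

Yes, by □r → r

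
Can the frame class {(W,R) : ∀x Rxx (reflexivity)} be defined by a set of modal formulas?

Yes, by □r → r

This is a Sahlqvist condition; the T axiom □r → r defines it.
Suppose □r→r is valid. At any x set V(r)={w : Rxw}. Then □r holds at x, so r holds at x, i.e. Rxx.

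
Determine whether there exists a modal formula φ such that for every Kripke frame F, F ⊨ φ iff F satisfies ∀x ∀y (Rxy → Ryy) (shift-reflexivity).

Definable; □(□p → p) defines it

The condition is shift-reflexivity. A defining modal formula is □(□p → p).
Suppose □(□p→p) is valid. Take Rxy and set V(p)={w : Ryw}. Then at y, □p holds; since □(□p→p) at x, □p→p at y, so p at y, i.e. Ryy.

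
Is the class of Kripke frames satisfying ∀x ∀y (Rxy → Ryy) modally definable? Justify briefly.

This is a Sahlqvist condition; the T□ axiom □(□q → q) defines it.
Suppose □(□q→q) is valid. Take Rxy and set V(q)={w : Ryw}. Then at y, □q holds; since □(□q→q) at x, □q→q at y, so q at y, i.e. Ryy.

Definable; □(□q → q) defines it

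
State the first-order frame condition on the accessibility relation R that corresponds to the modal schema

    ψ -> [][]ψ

forall x forall z (x R^2 z -> exists w (x = w & z = w))

This is a Sahlqvist (Geach-type) schema ◇^0□^0ψ → □^2◇^0ψ.
Minimal-valuation argument: fix x; take any y with xR^0y and any z with xR^2z. Set V(ψ) to the set of worlds R-reachable from y in exactly 0 steps. Then □^0ψ holds at y, so the antecedent holds at x; validity forces ◇^0ψ at z, giving a w with zR^0w and yR^0w.
First-order correspondent: forall x forall z (x R^2 z -> exists w (x = w & z = w)).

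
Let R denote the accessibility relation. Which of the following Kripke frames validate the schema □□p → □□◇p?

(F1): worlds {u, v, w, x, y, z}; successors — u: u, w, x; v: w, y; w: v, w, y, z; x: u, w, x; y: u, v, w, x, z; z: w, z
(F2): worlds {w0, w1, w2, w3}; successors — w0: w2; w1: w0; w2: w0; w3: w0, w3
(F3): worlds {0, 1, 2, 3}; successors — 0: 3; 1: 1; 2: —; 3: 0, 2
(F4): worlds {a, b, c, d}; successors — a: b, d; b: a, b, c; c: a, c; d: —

(F1)

The schema corresponds to a generalized confluence (Geach) condition: ∀x ∀z (xR²z → ∃w (xR²w ∧ zRw)).
(F1): ✓.
(F2): fails — w0R²w0 but no w with w0R²w and w0Rw.
(F3): fails — 0R²0 but no w with 0R²w and 0Rw.
(F4): fails — bR²d but no w with bR²w and dRw.
Valid on: (F1).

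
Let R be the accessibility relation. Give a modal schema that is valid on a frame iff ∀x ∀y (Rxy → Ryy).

□(□p → p)

A defining formula is □(□p → p) (the T□ axiom).
Suppose □(□p→p) is valid. Take Rxy and set V(p)={w : Ryw}. Then at y, □p holds; since □(□p→p) at x, □p→p at y, so p at y, i.e. Ryy.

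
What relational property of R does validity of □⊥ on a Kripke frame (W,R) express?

□⊥ is valid iff no world has any successor (otherwise □⊥ fails at any world with one).

emptiness of R: ∀x ∀y ¬Rxy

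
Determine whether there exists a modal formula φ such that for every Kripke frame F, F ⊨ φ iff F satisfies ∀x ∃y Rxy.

Yes: it is seriality, defined by the D schema □p → ◇p.
Suppose □p→◇p is valid. At any x set V(p)=W. Then □p at x, so ◇p at x, so x has a successor.

Yes — defined by □p → ◇p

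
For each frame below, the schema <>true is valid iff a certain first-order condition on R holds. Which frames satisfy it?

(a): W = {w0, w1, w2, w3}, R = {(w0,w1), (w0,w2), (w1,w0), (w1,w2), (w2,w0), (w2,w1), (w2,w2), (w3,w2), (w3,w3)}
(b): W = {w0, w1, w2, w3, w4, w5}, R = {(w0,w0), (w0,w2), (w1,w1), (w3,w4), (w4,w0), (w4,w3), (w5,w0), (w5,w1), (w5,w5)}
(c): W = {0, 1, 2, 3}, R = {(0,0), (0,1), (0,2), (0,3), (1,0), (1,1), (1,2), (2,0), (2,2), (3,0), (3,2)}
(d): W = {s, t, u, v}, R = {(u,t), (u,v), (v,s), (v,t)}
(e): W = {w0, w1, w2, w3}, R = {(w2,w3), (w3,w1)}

(a), (c)

Frame correspondent (Sahlqvist): forall x exists y Rxy — i.e. seriality.
(a): holds.
(b): fails — world w2 has no successor.
(c): holds.
(d): fails — world s has no successor.
(e): fails — world w0 has no successor.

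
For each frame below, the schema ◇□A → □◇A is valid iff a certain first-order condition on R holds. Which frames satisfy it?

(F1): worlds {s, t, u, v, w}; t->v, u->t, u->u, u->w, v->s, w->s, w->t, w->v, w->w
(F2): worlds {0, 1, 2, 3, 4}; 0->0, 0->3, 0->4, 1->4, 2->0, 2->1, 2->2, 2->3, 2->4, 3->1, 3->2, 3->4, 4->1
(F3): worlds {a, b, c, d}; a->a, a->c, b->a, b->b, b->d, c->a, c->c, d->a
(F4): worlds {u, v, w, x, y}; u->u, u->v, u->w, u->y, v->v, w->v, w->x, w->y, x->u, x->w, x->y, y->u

(F3)

This is the axiom for convergence; its first-order frame correspondent is ∀x ∀y ∀z (Rxy ∧ Rxz → ∃w (Ryw ∧ Rzw)).
(F1): fails — Rut and Ruu but t and u have no common successor.
(F2): fails — R00 and R04 but 0 and 4 have no common successor.
(F3): condition met.
(F4): fails — Ruv and Ruy but v and y have no common successor.
Valid on: (F3).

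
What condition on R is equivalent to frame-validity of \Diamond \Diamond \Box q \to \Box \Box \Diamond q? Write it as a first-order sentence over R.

This is a Sahlqvist (Geach-type) schema ◇^2□^1q → □^2◇^1q.
Minimal-valuation argument: fix x; take any y with xR^2y and any z with xR^2z. Set V(q) to the set of worlds R-reachable from y in exactly 1 step. Then □^1q holds at y, so the antecedent holds at x; validity forces ◇^1q at z, giving a w with zR^1w and yR^1w.
First-order correspondent: \forall x \forall y \forall z ((x R^2 y \wedge x R^2 z) \to \exists w (yRw \wedge zRw)).

\forall x \forall y \forall z ((x R^2 y \wedge x R^2 z) \to \exists w (yRw \wedge zRw))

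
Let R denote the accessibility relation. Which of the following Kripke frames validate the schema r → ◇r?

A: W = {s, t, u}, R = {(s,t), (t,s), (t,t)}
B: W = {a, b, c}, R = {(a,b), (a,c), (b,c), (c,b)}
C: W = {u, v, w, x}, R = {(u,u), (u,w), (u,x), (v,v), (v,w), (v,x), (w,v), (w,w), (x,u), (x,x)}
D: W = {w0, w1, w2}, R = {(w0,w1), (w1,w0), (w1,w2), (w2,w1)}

Frame correspondent (Sahlqvist): ∀x Rxx — i.e. reflexivity.
A: fails — world s does not see itself.
B: fails — world a does not see itself.
C: holds.
D: fails — world w0 does not see itself.
Valid on: C.

C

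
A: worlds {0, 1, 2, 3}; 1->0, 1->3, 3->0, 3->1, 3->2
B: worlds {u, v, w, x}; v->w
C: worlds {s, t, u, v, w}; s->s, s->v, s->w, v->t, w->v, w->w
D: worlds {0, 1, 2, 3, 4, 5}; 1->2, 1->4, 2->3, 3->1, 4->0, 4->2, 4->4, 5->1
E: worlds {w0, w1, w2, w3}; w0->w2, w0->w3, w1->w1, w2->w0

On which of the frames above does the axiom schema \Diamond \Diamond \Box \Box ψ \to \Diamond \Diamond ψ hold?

The schema corresponds to a generalized confluence (Geach) condition: \forall x \forall y (x R^2 y \to \exists w (y R^2 w \wedge x R^2 w)).
A: fails — 1R²0 but no w with 0R²w and 1R²w.
B: ✓.
C: fails — sR²t but no w* with tR²w* and sR²w*.
D: fails — 1R²0 but no w with 0R²w and 1R²w.
E: fails — w2R²w3 but no w with w3R²w and w2R²w.
Valid on: B.

B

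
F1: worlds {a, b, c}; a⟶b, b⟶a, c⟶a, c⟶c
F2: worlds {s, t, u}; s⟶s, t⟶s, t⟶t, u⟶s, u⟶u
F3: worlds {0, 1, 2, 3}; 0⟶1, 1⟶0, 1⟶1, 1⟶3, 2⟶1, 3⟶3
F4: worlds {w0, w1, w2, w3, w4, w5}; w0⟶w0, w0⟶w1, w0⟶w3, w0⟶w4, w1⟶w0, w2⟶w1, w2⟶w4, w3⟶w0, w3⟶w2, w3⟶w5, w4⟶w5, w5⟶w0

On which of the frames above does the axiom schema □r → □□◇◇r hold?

F2, F4

Frame correspondent (Sahlqvist): ∀x ∀z (xR²z → ∃w (xRw ∧ zR²w)) — i.e. a generalized confluence (Geach) condition.
F1: fails — aR²a but no w with aRw and aR²w.
F2: holds.
F3: fails — 0R²3 but no w with 0Rw and 3R²w.
F4: holds.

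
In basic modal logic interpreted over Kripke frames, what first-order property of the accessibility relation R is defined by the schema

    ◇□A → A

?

symmetry

Replacing A by ¬A and contraposing gives the equivalent schema A → □◇A.
Suppose A→□◇A is valid. Take Rxy and set V(A)={x}. Then A at x, so □◇A at x, so ◇A at y, so some z with Ryz has A; z=x, i.e. Ryx.
The converse is a direct semantic check.
Frame condition: ∀x ∀y (Rxy → Ryx).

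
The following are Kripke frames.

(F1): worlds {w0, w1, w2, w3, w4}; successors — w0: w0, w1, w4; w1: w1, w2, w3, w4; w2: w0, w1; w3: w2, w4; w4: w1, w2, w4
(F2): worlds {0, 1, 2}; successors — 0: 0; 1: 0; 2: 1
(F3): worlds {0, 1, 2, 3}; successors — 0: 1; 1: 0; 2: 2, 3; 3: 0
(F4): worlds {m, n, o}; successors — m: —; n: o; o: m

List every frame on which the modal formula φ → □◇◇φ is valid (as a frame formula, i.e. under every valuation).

(F1)

The schema corresponds to a generalized confluence (Geach) condition: ∀x ∀z (xRz → ∃w (x = w ∧ zR²w)).
(F1): satisfies the condition.
(F2): fails — 1R0 but no w with 1=w and 0R²w.
(F3): fails — 0R1 but no w with 0=w and 1R²w.
(F4): fails — nRo but no w with n=w and oR²w.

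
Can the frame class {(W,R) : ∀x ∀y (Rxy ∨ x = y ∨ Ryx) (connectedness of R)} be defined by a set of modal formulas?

No

Any modally definable frame class is closed under disjoint unions.
Take 3 disjoint single-world reflexive frames: each is trivially connected, but their disjoint union has 3 worlds with no edge between distinct components, so it is not connected.
Hence connectedness of R is not modally definable.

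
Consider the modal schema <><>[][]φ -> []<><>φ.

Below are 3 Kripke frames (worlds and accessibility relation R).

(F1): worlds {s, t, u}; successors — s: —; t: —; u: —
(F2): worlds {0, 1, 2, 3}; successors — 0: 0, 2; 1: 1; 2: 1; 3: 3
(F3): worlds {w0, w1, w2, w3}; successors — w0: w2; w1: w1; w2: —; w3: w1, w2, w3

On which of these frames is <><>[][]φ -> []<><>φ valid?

(F1), (F2)

Frame correspondent (Sahlqvist): forall x forall y forall z ((x R^2 y & xRz) -> exists w (y R^2 w & z R^2 w)) — i.e. a generalized confluence (Geach) condition.
(F1): ✓.
(F2): ✓.
(F3): fails — w3R²w1, w3Rw2 but no w with w1R²w and w2R²w.
Valid on: (F1), (F2).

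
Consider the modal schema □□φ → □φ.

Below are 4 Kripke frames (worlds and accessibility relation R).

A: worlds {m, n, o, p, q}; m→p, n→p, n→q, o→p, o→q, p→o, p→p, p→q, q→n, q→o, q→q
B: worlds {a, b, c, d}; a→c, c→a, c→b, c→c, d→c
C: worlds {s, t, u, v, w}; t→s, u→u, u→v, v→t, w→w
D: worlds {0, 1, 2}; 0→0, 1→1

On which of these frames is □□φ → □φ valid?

The schema corresponds to density: ∀x ∀y (Rxy → ∃z (Rxz ∧ Rzy)).
A: holds.
B: holds.
C: fails — Rvt but no z with Rvz and Rzt.
D: holds.
Valid on: A, B, D.

A, B, D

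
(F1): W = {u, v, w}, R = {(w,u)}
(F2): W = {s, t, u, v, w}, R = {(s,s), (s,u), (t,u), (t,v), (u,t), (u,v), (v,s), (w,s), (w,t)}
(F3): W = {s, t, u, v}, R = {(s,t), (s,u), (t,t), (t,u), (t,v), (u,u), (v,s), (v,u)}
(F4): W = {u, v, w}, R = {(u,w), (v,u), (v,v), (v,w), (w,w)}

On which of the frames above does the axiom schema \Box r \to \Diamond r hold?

(F2), (F3), (F4)

Frame correspondent (Sahlqvist): \forall x \exists y Rxy — i.e. seriality.
(F1): fails — world u has no successor.
(F2): satisfies the condition.
(F3): satisfies the condition.
(F4): satisfies the condition.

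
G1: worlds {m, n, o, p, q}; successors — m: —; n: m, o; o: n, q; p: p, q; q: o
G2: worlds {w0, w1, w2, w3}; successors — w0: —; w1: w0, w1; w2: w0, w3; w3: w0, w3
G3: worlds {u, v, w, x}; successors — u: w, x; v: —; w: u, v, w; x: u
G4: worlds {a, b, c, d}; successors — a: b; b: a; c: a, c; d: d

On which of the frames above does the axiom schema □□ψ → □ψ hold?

G2

This is the axiom for density; its first-order frame correspondent is ∀x ∀y (Rxy → ∃z (Rxz ∧ Rzy)).
G1: fails — Ron but no z with Roz and Rzn.
G2: condition met.
G3: fails — Rxu but no z with Rxz and Rzu.
G4: fails — Rab but no z with Raz and Rzb.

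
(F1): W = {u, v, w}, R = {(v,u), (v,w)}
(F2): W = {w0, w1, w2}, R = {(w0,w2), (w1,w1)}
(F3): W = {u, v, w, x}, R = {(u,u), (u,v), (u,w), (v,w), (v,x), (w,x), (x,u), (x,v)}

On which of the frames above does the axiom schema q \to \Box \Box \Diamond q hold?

Frame correspondent (Sahlqvist): \forall x \forall z (x R^2 z \to \exists w (x = w \wedge zRw)) — i.e. a generalized confluence (Geach) condition.
(F1): satisfies the condition.
(F2): satisfies the condition.
(F3): fails — uR²v but no t with u=t and vRt.
Valid on: (F1), (F2).

(F1), (F2)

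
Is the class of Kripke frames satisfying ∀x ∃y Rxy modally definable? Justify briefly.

Yes: it is seriality, defined by the D schema □q → ◇q.
Suppose □q→◇q is valid. At any x set V(q)=W. Then □q at x, so ◇q at x, so x has a successor.

Yes — defined by □q → ◇q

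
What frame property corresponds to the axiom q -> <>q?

Reflexivity

Equivalently (dual form): □q → q.
Suppose □q→q is valid. At any x set V(q)={w : Rxw}. Then □q holds at x, so q holds at x, i.e. Rxx.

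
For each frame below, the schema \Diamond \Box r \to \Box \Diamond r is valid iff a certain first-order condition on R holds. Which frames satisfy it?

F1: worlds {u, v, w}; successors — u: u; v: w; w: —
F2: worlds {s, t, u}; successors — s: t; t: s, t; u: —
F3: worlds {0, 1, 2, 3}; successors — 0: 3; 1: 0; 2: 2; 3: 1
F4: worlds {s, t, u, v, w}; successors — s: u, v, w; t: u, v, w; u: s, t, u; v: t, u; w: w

F2, F3

The schema corresponds to convergence: \forall x \forall y \forall z (Rxy \wedge Rxz \to \exists w (Ryw \wedge Rzw)).
F1: fails — Rvw and Rvw but w and w have no common successor.
F2: ✓.
F3: ✓.
F4: fails — Rsv and Rsw but v and w have no common successor.
Valid on: F2, F3.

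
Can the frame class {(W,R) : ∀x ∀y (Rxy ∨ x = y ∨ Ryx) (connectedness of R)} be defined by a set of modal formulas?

Any modally definable frame class is closed under disjoint unions.
Take 3 disjoint single-world reflexive frames: each is trivially connected, but their disjoint union has 3 worlds with no edge between distinct components, so it is not connected.
So no modal formula (or set of formulas) defines exactly the connected frames.

Not modally definable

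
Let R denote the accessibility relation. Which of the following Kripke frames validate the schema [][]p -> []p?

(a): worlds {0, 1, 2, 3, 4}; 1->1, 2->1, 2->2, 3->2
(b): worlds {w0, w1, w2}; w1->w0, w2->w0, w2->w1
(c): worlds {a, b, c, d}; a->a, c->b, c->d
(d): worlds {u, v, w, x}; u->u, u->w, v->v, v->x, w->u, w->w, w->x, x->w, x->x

(a), (d)

Frame correspondent (Sahlqvist): forall x forall y (Rxy -> exists z (Rxz & Rzy)) — i.e. density.
(a): satisfies the condition.
(b): fails — Rw1w0 but no z with Rw1z and Rzw0.
(c): fails — Rcb but no z with Rcz and Rzb.
(d): satisfies the condition.
Valid on: (a), (d).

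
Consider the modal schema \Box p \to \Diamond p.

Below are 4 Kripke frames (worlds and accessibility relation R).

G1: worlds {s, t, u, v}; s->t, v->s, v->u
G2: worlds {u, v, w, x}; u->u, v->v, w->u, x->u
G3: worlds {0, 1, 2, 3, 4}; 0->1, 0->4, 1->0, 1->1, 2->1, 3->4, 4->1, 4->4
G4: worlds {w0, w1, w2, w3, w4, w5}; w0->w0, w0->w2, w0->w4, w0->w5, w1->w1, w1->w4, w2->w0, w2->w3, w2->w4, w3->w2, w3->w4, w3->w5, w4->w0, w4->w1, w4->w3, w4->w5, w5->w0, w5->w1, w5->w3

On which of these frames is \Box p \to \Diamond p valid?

G2, G3, G4

The schema corresponds to seriality: \forall x \exists y Rxy.
G1: fails — world t has no successor.
G2: ✓.
G3: ✓.
G4: ✓.
Valid on: G2, G3, G4.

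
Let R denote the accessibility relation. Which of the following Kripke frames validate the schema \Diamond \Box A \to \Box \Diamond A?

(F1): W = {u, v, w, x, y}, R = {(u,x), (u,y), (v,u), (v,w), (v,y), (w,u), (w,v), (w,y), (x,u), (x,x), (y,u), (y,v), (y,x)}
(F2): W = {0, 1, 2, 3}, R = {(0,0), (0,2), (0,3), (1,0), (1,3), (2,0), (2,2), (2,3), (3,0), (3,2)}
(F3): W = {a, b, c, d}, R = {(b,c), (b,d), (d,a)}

(F1), (F2)

Frame correspondent (Sahlqvist): \forall x \forall y \forall z (Rxy \wedge Rxz \to \exists w (Ryw \wedge Rzw)) — i.e. convergence.
(F1): satisfies the condition.
(F2): satisfies the condition.
(F3): fails — Rbc and Rbc but c and c have no common successor.
Valid on: (F1), (F2).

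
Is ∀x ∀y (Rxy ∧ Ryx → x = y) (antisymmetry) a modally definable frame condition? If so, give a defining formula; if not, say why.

If a class were modally definable it would be closed under surjective bounded morphisms (Goldblatt–Thomason).
The 6-cycle (worlds s,t,u,v,w,x with s→t→u→v→w→x→s) is antisymmetric. Sending even-indexed worlds to • and odd-indexed worlds to ∘ is a surjective bounded morphism onto the two-world frame with •↔∘, which is not antisymmetric.
So the class is not modally definable.

Not modally definable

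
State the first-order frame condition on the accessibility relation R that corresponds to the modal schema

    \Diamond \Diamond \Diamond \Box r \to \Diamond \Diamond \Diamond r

This is a Sahlqvist (Geach-type) schema ◇^3□^1r → □^0◇^3r.
Minimal-valuation argument: fix x; take any y with xR^3y and any z with xR^0z. Set V(r) to the set of worlds R-reachable from y in exactly 1 step. Then □^1r holds at y, so the antecedent holds at x; validity forces ◇^3r at z, giving a w with zR^3w and yR^1w.
First-order correspondent: \forall x \forall y (x R^3 y \to \exists w (yRw \wedge x R^3 w)).

\forall x \forall y (x R^3 y \to \exists w (yRw \wedge x R^3 w))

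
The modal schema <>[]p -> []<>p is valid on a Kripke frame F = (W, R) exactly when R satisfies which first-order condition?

convergence: forall x forall y forall z (Rxy & Rxz -> exists w (Ryw & Rzw))

This schema is the .2 axiom.
Its frame correspondent is convergence — forall x forall y forall z (Rxy & Rxz -> exists w (Ryw & Rzw)).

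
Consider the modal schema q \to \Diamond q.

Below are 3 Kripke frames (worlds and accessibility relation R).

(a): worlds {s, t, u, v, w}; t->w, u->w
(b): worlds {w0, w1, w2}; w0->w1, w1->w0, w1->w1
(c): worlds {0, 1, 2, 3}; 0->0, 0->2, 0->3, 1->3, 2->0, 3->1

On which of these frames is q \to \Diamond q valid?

none

Frame correspondent (Sahlqvist): \forall x Rxx — i.e. reflexivity.
(a): fails — world s does not see itself.
(b): fails — world w0 does not see itself.
(c): fails — world 1 does not see itself.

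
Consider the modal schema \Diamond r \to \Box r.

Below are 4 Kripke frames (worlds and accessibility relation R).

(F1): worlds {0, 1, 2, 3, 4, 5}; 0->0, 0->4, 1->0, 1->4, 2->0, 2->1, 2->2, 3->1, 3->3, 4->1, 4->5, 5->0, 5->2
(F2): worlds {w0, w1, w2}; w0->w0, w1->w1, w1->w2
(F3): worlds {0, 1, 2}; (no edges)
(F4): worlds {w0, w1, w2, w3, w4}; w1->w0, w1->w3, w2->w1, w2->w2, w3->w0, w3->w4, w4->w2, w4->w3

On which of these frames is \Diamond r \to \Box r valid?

(F3)

This is the axiom for partial functionality; its first-order frame correspondent is \forall x \forall y \forall z (Rxy \wedge Rxz \to y = z).
(F1): fails — 0 sees both 0 and 4.
(F2): fails — w1 sees both w1 and w2.
(F3): satisfies the condition.
(F4): fails — w1 sees both w0 and w3.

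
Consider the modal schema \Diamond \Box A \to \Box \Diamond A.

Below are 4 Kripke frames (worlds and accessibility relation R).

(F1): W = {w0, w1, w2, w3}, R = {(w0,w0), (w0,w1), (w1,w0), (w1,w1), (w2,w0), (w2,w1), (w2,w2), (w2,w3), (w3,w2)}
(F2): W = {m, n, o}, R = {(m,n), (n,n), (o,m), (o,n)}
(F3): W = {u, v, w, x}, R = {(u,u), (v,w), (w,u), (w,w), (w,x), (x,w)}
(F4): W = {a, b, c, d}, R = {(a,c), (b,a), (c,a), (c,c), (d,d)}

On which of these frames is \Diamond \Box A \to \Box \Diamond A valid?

The schema corresponds to convergence: \forall x \forall y \forall z (Rxy \wedge Rxz \to \exists w (Ryw \wedge Rzw)).
(F1): fails — Rw2w1 and Rw2w3 but w1 and w3 have no common successor.
(F2): satisfies the condition.
(F3): fails — Rwu and Rwx but u and x have no common successor.
(F4): satisfies the condition.

(F2), (F4)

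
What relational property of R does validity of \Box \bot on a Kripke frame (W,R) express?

This is the Ver axiom.
Its frame correspondent is emptiness of R — \forall x \forall y \neg Rxy.

emptiness of R: \forall x \forall y \neg Rxy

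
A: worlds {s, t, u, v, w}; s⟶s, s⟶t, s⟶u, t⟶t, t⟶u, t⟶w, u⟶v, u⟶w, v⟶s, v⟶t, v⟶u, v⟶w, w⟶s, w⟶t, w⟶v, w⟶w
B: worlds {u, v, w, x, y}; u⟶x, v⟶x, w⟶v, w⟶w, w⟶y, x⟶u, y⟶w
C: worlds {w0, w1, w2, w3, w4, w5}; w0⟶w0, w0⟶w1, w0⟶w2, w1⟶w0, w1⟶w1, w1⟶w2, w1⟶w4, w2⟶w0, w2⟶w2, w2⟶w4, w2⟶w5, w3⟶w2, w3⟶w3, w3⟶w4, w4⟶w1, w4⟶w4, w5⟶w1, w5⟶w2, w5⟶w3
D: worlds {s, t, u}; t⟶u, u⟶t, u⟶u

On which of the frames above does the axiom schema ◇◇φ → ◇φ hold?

none

Frame correspondent (Sahlqvist): ∀x ∀y ∀z (Rxy ∧ Ryz → Rxz) — i.e. transitivity.
A: fails — Ruv and Rvt but not Rut.
B: fails — Rvx and Rxu but not Rvu.
C: fails — Rw0w1 and Rw1w4 but not Rw0w4.
D: fails — Rtu and Rut but not Rtt.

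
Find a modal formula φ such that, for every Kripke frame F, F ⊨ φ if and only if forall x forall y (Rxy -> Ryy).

This is shift-reflexivity; the standard corresponding axiom is T□: □(□ψ → ψ).
Suppose □(□ψ→ψ) is valid. Take Rxy and set V(ψ)={w : Ryw}. Then at y, □ψ holds; since □(□ψ→ψ) at x, □ψ→ψ at y, so ψ at y, i.e. Ryy.

□(□ψ → ψ)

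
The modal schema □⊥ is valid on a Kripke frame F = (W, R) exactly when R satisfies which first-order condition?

□⊥ is valid iff no world has any successor (otherwise □⊥ fails at any world with one).
Conversely, any frame satisfying ∀x ∀y ¬Rxy validates the schema.
So the correspondent is emptiness of R.

emptiness of R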